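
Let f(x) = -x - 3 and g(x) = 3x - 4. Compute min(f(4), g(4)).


f(4) = -7
g(4) = 8
min = -7

-7


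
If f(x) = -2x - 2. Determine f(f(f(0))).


f(0) = -2
f(-2) = 2
f(2) = -6

-6


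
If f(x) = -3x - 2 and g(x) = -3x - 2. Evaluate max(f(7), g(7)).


f(7) = -23
g(7) = -23
max = -23

-23


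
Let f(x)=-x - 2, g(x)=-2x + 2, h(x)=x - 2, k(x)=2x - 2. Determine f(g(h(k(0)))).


k(0) = -2
h(-2) = -4
g(-4) = 10
f(10) = -12

-12


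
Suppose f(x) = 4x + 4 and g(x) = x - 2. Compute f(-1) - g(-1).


f(-1) = 0
g(-1) = -3
Difference = 3

3


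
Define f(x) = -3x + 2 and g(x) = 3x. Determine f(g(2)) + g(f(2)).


-28


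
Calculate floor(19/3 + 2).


19/3 = 6.3333
6.3333 + 2 = 8.3333
floor(8.3333) = 8

8


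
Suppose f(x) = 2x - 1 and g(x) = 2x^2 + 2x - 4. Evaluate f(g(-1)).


g(-1) = -4
f(-4) = -9

-9


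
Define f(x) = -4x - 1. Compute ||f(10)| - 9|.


32


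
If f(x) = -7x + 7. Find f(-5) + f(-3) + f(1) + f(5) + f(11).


f(-5) = 42
f(-3) = 28
f(1) = 0
f(5) = -28
f(11) = -70
Sum = -28

-28


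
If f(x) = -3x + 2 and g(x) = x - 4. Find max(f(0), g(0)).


f(0) = 2
g(0) = -4
max = 2

2


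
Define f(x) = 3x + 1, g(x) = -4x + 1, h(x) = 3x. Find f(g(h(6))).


h(6) = 18
g(18) = -71
f(-71) = -212

-212


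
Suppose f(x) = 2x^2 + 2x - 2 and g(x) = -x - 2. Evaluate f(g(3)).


g(3) = -5
f(-5) = 2*(-5)^2 + 2*(-5) - 2 = 38

38


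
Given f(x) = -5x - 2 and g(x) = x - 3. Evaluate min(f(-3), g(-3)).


-6


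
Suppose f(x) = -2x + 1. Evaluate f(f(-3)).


f(-3) = 7
f(7) = -13

-13


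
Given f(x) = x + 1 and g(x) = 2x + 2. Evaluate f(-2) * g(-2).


f(-2) = -1
g(-2) = -2
Product = 2

2


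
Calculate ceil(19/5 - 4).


19/5 = 3.8
3.8 - 4 = -0.2
ceil(-0.2) = 0

0


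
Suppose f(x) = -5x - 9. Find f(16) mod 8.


f(16) = -89
-89 mod 8 = 7

7


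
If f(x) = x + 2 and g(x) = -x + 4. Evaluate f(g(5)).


g(5) = -1
f(-1) = 1

1


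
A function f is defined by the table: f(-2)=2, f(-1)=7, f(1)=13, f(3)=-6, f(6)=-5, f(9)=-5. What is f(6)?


Reading from the table at x = 6

-5


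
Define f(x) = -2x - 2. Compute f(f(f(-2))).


f(-2) = 2
f(2) = -6
f(-6) = 10

10


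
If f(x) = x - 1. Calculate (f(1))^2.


f(1) = 0
(0)^2 = 0

0


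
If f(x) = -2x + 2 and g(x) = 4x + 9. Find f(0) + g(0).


f(0) = 2
g(0) = 9
Sum = 11

11


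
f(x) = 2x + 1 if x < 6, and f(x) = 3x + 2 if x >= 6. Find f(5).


5 satisfies x < 6
f(5) = 11

11


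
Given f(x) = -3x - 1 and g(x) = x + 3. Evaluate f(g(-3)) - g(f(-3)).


f(g(-3)) = -1
g(f(-3)) = 11
Difference = -12

-12


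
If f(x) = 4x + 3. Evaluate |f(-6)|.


f(-6) = -21
|-21| = 21

21


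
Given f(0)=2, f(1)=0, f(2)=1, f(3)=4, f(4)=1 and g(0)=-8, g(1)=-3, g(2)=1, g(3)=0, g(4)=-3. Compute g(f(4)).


f(4) = 1
g(1) = -3

-3


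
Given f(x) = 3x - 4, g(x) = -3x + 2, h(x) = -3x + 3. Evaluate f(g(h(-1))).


h(-1) = 6
g(6) = -16
f(-16) = -52

-52


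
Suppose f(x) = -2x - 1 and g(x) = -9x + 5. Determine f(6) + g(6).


f(6) = -13
g(6) = -49
Sum = -62

-62


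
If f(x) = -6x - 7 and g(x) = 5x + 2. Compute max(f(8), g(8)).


f(8) = -55
g(8) = 42
max = 42

42


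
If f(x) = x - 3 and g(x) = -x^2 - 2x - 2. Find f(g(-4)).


g(-4) = -10
f(-10) = -13

-13


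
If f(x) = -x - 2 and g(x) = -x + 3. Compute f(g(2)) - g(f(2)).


f(g(2)) = -3
g(f(2)) = 7
Difference = -10

-10


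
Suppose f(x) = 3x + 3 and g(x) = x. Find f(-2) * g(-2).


f(-2) = -3
g(-2) = -2
Product = 6

6


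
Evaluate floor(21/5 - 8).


21/5 = 4.2
4.2 - 8 = -3.8
floor(-3.8) = -4

-4


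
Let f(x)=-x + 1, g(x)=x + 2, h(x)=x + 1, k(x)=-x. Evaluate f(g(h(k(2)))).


k(2) = -2
h(-2) = -1
g(-1) = 1
f(1) = 0

0


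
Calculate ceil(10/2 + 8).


10/2 = 5
5 + 8 = 13
ceil(13) = 13

13


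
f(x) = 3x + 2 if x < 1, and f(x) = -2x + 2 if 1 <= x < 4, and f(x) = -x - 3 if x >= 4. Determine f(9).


9 satisfies x >= 4
f(9) = -12

-12


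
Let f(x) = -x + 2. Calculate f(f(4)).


f(4) = -2
f(-2) = 4

4


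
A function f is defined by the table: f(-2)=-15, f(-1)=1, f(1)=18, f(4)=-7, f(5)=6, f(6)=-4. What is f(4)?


-7


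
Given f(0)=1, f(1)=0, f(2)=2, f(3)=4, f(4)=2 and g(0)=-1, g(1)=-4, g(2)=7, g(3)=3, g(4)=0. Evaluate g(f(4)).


f(4) = 2
g(2) = 7

7


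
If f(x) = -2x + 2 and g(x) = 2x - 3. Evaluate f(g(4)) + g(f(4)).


f(g(4)) = -8
g(f(4)) = -15
Sum = -23

-23


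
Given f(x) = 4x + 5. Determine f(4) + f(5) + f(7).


f(4) = 21
f(5) = 25
f(7) = 33
Sum = 79

79


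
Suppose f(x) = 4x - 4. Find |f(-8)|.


f(-8) = -36
|-36| = 36

36


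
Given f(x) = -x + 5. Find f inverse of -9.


14


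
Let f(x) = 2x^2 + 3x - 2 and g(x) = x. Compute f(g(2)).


12


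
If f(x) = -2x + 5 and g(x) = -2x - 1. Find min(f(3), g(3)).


f(3) = -1
g(3) = -7
min = -7

-7


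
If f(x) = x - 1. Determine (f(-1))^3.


f(-1) = -2
(-2)^3 = -8

-8


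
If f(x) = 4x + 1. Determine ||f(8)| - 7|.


f(8) = 33
|33| = 33
|33 - 7| = 26

26


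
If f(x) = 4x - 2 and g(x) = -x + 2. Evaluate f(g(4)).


g(4) = -2
f(-2) = -10

-10


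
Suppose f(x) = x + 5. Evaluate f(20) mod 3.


1


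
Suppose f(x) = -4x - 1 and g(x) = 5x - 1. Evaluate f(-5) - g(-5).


f(-5) = 19
g(-5) = -26
Difference = 45

45


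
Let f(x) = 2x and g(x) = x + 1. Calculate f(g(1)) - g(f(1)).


f(g(1)) = 4
g(f(1)) = 3
Difference = 1

1


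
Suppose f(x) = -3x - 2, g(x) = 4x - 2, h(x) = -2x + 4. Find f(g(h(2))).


h(2) = 0
g(0) = -2
f(-2) = 4

4


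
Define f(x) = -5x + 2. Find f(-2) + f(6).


f(-2) = 12
f(6) = -28
Sum = -16

-16


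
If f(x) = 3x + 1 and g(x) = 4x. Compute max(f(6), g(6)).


f(6) = 19
g(6) = 24
max = 24

24


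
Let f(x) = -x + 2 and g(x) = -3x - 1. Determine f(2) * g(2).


f(2) = 0
g(2) = -7
Product = 0

0


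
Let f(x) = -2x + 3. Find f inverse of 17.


Solve -2x + 3 = 17
x = (17 - 3) / (-2) = -7

-7


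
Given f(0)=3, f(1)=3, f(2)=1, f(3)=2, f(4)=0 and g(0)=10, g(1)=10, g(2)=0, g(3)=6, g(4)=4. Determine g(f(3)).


f(3) = 2
g(2) = 0

0


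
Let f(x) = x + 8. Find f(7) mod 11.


f(7) = 15
15 mod 11 = 4

4


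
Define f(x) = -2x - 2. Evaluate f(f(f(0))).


f(0) = -2
f(-2) = 2
f(2) = -6

-6


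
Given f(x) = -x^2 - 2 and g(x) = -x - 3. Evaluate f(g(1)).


g(1) = -4
f(-4) = (-1)*(-4)^2 - 2 = -18

-18


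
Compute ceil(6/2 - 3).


6/2 = 3
3 - 3 = 0
ceil(0) = 0

0


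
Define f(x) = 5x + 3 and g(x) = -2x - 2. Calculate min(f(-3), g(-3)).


f(-3) = -12
g(-3) = 4
min = -12

-12


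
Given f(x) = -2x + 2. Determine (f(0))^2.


f(0) = 2
(2)^2 = 4

4


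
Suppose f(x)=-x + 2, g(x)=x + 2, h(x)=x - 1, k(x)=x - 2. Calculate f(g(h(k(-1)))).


4


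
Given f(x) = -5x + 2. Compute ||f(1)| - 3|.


f(1) = -3
|-3| = 3
|3 - 3| = 0

0


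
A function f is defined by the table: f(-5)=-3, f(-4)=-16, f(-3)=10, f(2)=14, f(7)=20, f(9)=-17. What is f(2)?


Reading from the table at x = 2

14


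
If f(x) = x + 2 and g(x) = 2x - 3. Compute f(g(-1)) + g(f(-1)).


f(g(-1)) = -3
g(f(-1)) = -1
Sum = -4

-4


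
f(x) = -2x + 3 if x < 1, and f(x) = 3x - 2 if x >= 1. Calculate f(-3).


-3 satisfies x < 1
f(-3) = 9

9


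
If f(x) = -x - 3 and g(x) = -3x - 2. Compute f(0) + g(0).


f(0) = -3
g(0) = -2
Sum = -5

-5


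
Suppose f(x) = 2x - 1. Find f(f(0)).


f(0) = -1
f(-1) = -3

-3


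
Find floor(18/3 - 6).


0


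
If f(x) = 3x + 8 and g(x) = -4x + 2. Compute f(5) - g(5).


f(5) = 23
g(5) = -18
Difference = 41

41


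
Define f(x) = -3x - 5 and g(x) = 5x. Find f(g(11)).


g(11) = 55
f(55) = -170

-170


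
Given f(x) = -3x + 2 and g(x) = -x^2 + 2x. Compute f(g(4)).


g(4) = -8
f(-8) = 26

26


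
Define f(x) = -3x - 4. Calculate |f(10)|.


f(10) = -34
|-34| = 34

34


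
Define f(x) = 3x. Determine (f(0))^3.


f(0) = 0
(0)^3 = 0

0


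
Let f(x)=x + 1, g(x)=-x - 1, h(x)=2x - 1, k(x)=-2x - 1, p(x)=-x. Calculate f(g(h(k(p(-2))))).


p(-2) = 2
k(2) = -5
h(-5) = -11
g(-11) = 10
f(10) = 11

11


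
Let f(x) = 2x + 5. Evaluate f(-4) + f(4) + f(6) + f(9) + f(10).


f(-4) = -3
f(4) = 13
f(6) = 17
f(9) = 23
f(10) = 25
Sum = 75

75


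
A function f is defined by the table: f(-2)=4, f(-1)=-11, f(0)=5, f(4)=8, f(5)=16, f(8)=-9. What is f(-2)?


4


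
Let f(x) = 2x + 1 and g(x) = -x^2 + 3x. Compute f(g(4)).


g(4) = -4
f(-4) = -7

-7


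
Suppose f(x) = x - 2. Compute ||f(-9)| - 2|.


f(-9) = -11
|-11| = 11
|11 - 2| = 9

9


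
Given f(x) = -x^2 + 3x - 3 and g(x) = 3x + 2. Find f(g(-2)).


g(-2) = -4
f(-4) = (-1)*(-4)^2 + 3*(-4) - 3 = -31

-31


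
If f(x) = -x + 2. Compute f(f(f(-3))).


5


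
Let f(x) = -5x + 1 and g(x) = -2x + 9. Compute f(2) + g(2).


f(2) = -9
g(2) = 5
Sum = -4

-4


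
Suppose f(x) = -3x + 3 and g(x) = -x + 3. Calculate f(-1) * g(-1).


f(-1) = 6
g(-1) = 4
Product = 24

24


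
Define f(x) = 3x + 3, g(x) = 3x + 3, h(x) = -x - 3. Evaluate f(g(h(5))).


h(5) = -8
g(-8) = -21
f(-21) = -60

-60


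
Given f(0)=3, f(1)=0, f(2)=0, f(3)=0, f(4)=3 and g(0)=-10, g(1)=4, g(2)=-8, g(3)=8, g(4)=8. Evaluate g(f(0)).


f(0) = 3
g(3) = 8

8


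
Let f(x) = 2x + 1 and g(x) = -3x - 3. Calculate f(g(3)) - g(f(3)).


1


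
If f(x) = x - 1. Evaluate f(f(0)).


f(0) = -1
f(-1) = -2

-2


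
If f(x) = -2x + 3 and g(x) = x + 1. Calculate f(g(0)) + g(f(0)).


f(g(0)) = 1
g(f(0)) = 4
Sum = 5

5


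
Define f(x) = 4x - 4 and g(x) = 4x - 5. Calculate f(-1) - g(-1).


f(-1) = -8
g(-1) = -9
Difference = 1

1


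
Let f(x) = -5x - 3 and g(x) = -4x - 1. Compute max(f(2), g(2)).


f(2) = -13
g(2) = -9
max = -9

-9


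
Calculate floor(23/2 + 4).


23/2 = 11.5
11.5 + 4 = 15.5
floor(15.5) = 15

15


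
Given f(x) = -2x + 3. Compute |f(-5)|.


f(-5) = 13
|13| = 13

13


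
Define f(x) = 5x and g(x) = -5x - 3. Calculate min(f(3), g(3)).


f(3) = 15
g(3) = -18
min = -18

-18


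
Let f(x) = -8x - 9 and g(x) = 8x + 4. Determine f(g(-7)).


g(-7) = -52
f(-52) = 407

407


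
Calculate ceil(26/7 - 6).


26/7 = 3.7143
3.7143 - 6 = -2.2857
ceil(-2.2857) = -2

-2


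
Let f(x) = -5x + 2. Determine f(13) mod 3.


f(13) = -63
-63 mod 3 = 0

0


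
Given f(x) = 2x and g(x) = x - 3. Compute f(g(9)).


g(9) = 6
f(6) = 12

12


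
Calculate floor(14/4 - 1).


2


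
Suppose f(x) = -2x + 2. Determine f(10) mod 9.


f(10) = -18
-18 mod 9 = 0

0


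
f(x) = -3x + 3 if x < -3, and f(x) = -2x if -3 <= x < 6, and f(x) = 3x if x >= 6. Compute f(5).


5 satisfies -3 <= x < 6
f(5) = -10

-10


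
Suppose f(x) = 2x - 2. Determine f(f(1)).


f(1) = 0
f(0) = -2

-2


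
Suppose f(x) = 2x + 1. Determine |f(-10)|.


f(-10) = -19
|-19| = 19

19


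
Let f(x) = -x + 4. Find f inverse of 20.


Solve -x + 4 = 20
x = (20 - 4) / (-1) = -16

-16


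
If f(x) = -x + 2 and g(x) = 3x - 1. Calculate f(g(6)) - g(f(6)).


f(g(6)) = -15
g(f(6)) = -13
Difference = -2

-2


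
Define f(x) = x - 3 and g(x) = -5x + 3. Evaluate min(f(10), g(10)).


f(10) = 7
g(10) = -47
min = -47

-47


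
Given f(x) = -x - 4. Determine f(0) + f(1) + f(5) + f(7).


f(0) = -4
f(1) = -5
f(5) = -9
f(7) = -11
Sum = -29

-29


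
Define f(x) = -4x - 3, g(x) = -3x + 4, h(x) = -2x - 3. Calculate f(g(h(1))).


h(1) = -5
g(-5) = 19
f(19) = -79

-79


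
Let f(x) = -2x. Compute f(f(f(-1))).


f(-1) = 2
f(2) = -4
f(-4) = 8

8


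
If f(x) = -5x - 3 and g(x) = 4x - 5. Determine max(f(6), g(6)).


f(6) = -33
g(6) = 19
max = 19

19


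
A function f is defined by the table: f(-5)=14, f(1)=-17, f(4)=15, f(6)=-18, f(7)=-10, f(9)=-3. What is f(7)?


Reading from the table at x = 7

-10


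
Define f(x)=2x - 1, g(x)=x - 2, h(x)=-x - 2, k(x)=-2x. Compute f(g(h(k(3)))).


k(3) = -6
h(-6) = 4
g(4) = 2
f(2) = 3

3


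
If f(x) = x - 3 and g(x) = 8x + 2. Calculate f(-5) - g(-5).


f(-5) = -8
g(-5) = -38
Difference = 30

30


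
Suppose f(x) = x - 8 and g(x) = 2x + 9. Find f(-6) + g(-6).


f(-6) = -14
g(-6) = -3
Sum = -17

-17


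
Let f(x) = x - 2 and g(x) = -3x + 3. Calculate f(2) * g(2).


0


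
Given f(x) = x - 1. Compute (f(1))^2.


0


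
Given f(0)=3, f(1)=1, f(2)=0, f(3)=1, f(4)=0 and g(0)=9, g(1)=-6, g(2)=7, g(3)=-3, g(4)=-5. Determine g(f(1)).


f(1) = 1
g(1) = -6

-6


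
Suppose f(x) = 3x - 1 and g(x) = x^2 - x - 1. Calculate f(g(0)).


g(0) = -1
f(-1) = -4

-4


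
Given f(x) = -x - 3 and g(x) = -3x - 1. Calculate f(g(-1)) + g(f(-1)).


f(g(-1)) = -5
g(f(-1)) = 5
Sum = 0

0


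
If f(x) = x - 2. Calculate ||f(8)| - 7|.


1


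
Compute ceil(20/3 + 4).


11


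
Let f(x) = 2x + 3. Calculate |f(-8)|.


f(-8) = -13
|-13| = 13

13


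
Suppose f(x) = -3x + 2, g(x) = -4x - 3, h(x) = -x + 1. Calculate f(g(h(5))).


h(5) = -4
g(-4) = 13
f(13) = -37

-37


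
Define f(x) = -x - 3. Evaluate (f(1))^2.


f(1) = -4
(-4)^2 = 16

16


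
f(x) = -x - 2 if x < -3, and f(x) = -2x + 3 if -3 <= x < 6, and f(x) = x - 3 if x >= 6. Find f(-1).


-1 satisfies -3 <= x < 6
f(-1) = 5

5


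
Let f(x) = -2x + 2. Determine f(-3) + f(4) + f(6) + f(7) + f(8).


f(-3) = 8
f(4) = -6
f(6) = -10
f(7) = -12
f(8) = -14
Sum = -34

-34


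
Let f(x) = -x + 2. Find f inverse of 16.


Solve -x + 2 = 16
x = (16 - 2) / (-1) = -14

-14


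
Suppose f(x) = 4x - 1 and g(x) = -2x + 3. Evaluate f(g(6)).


-37


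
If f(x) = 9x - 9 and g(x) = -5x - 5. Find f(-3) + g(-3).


f(-3) = -36
g(-3) = 10
Sum = -26

-26


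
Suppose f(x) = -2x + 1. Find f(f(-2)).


-9


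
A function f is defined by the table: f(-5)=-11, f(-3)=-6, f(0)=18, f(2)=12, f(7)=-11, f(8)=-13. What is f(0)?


Reading from the table at x = 0

18


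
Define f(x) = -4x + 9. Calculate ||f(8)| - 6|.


f(8) = -23
|-23| = 23
|23 - 6| = 17

17


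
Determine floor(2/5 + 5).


2/5 = 0.4
0.4 + 5 = 5.4
floor(5.4) = 5

5


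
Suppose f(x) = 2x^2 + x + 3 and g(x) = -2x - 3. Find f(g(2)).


g(2) = -7
f(-7) = 2*(-7)^2 + 1*(-7) + 3 = 94

94


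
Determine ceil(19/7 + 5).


8


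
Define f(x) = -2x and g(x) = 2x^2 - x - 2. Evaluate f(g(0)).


g(0) = -2
f(-2) = 4

4


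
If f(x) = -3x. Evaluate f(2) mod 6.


f(2) = -6
-6 mod 6 = 0

0


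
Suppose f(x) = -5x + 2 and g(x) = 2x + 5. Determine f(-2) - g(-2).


11


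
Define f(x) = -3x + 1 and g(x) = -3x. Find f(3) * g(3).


f(3) = -8
g(3) = -9
Product = 72

72


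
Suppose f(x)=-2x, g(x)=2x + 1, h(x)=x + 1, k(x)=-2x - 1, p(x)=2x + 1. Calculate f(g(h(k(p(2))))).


38


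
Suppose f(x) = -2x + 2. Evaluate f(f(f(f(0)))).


-10


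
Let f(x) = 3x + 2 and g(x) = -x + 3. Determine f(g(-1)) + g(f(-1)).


f(g(-1)) = 14
g(f(-1)) = 4
Sum = 18

18


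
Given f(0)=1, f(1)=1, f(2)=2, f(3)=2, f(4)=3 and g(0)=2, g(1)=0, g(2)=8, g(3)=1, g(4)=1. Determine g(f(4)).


f(4) = 3
g(3) = 1

1


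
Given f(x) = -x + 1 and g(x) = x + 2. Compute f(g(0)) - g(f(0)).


f(g(0)) = -1
g(f(0)) = 3
Difference = -4

-4


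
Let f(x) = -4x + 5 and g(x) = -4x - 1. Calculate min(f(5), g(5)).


f(5) = -15
g(5) = -21
min = -21

-21


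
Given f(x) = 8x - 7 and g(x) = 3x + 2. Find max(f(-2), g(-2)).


f(-2) = -23
g(-2) = -4
max = -4

-4


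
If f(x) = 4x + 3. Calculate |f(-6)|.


f(-6) = -21
|-21| = 21

21


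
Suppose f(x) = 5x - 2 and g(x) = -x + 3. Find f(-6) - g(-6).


f(-6) = -32
g(-6) = 9
Difference = -41

-41


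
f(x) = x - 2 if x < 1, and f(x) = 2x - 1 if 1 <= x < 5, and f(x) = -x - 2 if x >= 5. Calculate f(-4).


-4 satisfies x < 1
f(-4) = -6

-6


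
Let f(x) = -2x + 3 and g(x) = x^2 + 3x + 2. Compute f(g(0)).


-1


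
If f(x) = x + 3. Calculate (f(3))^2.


f(3) = 6
(6)^2 = 36

36


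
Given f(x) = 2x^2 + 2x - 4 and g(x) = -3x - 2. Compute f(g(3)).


g(3) = -11
f(-11) = 2*(-11)^2 + 2*(-11) - 4 = 216

216


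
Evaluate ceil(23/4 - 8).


23/4 = 5.75
5.75 - 8 = -2.25
ceil(-2.25) = -2

-2


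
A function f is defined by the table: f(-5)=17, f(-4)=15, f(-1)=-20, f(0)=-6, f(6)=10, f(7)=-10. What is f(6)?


Reading from the table at x = 6

10


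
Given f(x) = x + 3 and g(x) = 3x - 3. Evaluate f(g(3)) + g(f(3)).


24


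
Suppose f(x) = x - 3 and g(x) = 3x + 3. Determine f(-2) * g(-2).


f(-2) = -5
g(-2) = -3
Product = 15

15


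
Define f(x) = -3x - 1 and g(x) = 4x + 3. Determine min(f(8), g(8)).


f(8) = -25
g(8) = 35
min = -25

-25


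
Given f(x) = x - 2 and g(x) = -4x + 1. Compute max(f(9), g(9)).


f(9) = 7
g(9) = -35
max = 7

7


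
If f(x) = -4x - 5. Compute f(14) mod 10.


f(14) = -61
-61 mod 10 = 9

9


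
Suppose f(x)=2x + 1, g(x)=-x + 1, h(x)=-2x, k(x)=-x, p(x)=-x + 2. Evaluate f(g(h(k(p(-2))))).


p(-2) = 4
k(4) = -4
h(-4) = 8
g(8) = -7
f(-7) = -13

-13


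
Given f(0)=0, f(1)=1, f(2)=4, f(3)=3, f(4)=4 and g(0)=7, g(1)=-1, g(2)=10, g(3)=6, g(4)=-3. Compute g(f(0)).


7


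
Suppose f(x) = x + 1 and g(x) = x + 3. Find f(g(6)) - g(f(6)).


f(g(6)) = 10
g(f(6)) = 10
Difference = 0

0


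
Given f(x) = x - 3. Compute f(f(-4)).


-10


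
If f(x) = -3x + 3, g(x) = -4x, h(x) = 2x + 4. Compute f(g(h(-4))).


h(-4) = -4
g(-4) = 16
f(16) = -45

-45


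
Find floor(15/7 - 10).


15/7 = 2.1429
2.1429 - 10 = -7.8571
floor(-7.8571) = -8

-8


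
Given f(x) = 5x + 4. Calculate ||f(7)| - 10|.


f(7) = 39
|39| = 39
|39 - 10| = 29

29


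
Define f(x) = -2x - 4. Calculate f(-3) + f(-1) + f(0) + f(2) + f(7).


f(-3) = 2
f(-1) = -2
f(0) = -4
f(2) = -8
f(7) = -18
Sum = -30

-30


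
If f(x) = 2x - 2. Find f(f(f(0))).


f(0) = -2
f(-2) = -6
f(-6) = -14

-14


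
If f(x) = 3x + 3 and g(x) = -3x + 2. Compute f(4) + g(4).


f(4) = 15
g(4) = -10
Sum = 5

5


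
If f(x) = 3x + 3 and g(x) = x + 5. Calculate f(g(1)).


21


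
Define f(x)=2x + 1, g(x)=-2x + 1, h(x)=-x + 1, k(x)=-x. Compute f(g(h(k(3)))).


-13


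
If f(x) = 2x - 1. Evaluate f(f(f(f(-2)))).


f(-2) = -5
f(-5) = -11
f(-11) = -23
f(-23) = -47

-47


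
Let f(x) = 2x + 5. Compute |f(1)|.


f(1) = 7
|7| = 7

7


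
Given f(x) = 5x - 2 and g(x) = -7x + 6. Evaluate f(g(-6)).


g(-6) = 48
f(48) = 238

238


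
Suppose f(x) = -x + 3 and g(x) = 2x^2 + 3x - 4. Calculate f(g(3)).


g(3) = 23
f(23) = -20

-20


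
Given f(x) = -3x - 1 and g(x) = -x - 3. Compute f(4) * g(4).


91


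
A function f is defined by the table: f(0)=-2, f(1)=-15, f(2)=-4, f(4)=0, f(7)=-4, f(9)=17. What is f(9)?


Reading from the table at x = 9

17


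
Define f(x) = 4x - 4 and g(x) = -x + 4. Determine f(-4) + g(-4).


f(-4) = -20
g(-4) = 8
Sum = -12

-12


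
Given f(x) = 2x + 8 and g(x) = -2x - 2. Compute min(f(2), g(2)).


f(2) = 12
g(2) = -6
min = -6

-6


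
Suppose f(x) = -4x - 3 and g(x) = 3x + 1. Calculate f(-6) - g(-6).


38


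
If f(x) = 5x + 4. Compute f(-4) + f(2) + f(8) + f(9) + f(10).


f(-4) = -16
f(2) = 14
f(8) = 44
f(9) = 49
f(10) = 54
Sum = 145

145


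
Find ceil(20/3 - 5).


2


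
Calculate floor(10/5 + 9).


10/5 = 2
2 + 9 = 11
floor(11) = 11

11


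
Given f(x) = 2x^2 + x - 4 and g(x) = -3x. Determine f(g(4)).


272


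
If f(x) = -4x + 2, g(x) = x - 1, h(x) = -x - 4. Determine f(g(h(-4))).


6


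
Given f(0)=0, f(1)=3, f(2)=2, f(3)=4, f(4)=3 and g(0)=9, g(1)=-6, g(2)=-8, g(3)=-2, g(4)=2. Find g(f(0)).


f(0) = 0
g(0) = 9

9


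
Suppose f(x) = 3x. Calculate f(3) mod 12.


f(3) = 9
9 mod 12 = 9

9


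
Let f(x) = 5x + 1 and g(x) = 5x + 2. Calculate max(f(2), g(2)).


f(2) = 11
g(2) = 12
max = 12

12


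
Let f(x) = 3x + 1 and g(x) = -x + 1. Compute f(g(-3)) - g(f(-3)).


f(g(-3)) = 13
g(f(-3)) = 9
Difference = 4

4


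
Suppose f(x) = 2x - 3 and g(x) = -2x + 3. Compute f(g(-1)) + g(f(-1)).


f(g(-1)) = 7
g(f(-1)) = 13
Sum = 20

20


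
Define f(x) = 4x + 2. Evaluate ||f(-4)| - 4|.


10


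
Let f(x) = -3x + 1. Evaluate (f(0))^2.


f(0) = 1
(1)^2 = 1

1


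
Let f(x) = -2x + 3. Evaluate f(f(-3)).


f(-3) = 9
f(9) = -15

-15


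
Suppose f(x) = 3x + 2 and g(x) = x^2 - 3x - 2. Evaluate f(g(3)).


g(3) = -2
f(-2) = -4

-4


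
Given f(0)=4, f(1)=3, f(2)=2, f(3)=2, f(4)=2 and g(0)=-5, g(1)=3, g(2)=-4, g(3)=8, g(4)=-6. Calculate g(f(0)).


f(0) = 4
g(4) = -6

-6


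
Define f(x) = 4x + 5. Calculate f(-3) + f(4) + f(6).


f(-3) = -7
f(4) = 21
f(6) = 29
Sum = 43

43


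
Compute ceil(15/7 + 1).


15/7 = 2.1429
2.1429 + 1 = 3.1429
ceil(3.1429) = 4

4


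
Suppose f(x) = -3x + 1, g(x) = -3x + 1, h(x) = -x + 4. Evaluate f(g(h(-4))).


h(-4) = 8
g(8) = -23
f(-23) = 70

70


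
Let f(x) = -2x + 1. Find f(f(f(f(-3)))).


-53


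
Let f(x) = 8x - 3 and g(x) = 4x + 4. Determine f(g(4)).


g(4) = 20
f(20) = 157

157


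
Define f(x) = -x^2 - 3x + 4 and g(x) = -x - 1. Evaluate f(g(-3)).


g(-3) = 2
f(2) = (-1)*(2)^2 - 3*(2) + 4 = -6

-6


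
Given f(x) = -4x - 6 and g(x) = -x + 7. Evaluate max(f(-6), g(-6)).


18


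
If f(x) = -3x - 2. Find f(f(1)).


f(1) = -5
f(-5) = 13

13


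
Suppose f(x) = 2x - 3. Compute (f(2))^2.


f(2) = 1
(1)^2 = 1

1


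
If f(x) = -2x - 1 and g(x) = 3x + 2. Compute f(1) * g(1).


f(1) = -3
g(1) = 5
Product = -15

-15


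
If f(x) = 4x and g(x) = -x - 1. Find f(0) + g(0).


f(0) = 0
g(0) = -1
Sum = -1

-1


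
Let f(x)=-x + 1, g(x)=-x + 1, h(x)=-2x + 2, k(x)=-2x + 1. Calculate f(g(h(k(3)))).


k(3) = -5
h(-5) = 12
g(12) = -11
f(-11) = 12

12


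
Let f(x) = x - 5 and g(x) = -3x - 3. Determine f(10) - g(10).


f(10) = 5
g(10) = -33
Difference = 38

38


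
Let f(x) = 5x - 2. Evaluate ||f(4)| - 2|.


f(4) = 18
|18| = 18
|18 - 2| = 16

16


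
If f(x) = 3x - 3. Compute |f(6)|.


f(6) = 15
|15| = 15

15


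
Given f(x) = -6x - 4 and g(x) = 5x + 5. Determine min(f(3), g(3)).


f(3) = -22
g(3) = 20
min = -22

-22


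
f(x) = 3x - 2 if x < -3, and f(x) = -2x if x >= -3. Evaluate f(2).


2 satisfies x >= -3
f(2) = -4

-4


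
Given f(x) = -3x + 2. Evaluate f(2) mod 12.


8


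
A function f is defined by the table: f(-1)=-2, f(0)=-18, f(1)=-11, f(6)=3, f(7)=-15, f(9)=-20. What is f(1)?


Reading from the table at x = 1

-11


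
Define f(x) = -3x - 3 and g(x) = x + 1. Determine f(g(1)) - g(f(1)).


f(g(1)) = -9
g(f(1)) = -5
Difference = -4

-4


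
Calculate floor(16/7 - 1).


16/7 = 2.2857
2.2857 - 1 = 1.2857
floor(1.2857) = 1

1


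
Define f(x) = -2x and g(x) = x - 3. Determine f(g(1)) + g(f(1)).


f(g(1)) = 4
g(f(1)) = -5
Sum = -1

-1


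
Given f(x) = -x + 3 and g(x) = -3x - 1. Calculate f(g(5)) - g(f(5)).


f(g(5)) = 19
g(f(5)) = 5
Difference = 14

14


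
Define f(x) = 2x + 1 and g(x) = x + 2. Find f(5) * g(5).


f(5) = 11
g(5) = 7
Product = 77

77


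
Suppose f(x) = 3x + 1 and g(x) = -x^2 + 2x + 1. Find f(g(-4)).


g(-4) = -23
f(-23) = -68

-68


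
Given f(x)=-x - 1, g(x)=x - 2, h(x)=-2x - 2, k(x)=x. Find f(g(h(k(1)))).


5


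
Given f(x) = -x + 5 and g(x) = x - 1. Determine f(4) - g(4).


f(4) = 1
g(4) = 3
Difference = -2

-2


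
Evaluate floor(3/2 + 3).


3/2 = 1.5
1.5 + 3 = 4.5
floor(4.5) = 4

4


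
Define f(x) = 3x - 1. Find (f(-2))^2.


f(-2) = -7
(-7)^2 = 49

49


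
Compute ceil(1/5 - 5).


-4


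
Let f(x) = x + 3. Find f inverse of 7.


Solve x + 3 = 7
x = (7 - 3) / 1 = 4

4


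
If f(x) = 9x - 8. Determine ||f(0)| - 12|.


f(0) = -8
|-8| = 8
|8 - 12| = 4

4


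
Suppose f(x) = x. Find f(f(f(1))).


f(1) = 1
f(1) = 1
f(1) = 1

1


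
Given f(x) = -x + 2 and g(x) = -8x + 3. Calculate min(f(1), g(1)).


f(1) = 1
g(1) = -5
min = -5

-5


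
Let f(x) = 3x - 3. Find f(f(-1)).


f(-1) = -6
f(-6) = -21

-21


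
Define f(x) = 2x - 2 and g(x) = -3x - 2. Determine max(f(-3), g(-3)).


7


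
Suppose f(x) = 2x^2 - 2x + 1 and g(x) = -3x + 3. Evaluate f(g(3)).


g(3) = -6
f(-6) = 2*(-6)^2 - 2*(-6) + 1 = 85

85


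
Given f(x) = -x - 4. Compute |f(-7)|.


f(-7) = 3
|3| = 3

3


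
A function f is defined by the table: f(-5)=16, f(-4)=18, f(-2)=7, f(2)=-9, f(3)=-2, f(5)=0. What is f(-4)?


Reading from the table at x = -4

18


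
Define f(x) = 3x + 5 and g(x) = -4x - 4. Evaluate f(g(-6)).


g(-6) = 20
f(20) = 65

65


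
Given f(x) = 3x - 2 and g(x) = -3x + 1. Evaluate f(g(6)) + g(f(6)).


f(g(6)) = -53
g(f(6)) = -47
Sum = -100

-100


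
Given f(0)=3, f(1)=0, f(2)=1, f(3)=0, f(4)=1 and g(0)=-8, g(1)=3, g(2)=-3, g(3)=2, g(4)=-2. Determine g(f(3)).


-8


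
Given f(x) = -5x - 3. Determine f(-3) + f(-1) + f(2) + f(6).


f(-3) = 12
f(-1) = 2
f(2) = -13
f(6) = -33
Sum = -32

-32


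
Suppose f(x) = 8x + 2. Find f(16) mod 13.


f(16) = 130
130 mod 13 = 0

0


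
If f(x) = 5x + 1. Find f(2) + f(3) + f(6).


f(2) = 11
f(3) = 16
f(6) = 31
Sum = 58

58


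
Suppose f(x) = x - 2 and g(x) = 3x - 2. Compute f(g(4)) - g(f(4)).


4


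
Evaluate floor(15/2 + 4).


15/2 = 7.5
7.5 + 4 = 11.5
floor(11.5) = 11

11


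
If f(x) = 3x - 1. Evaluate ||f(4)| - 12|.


1


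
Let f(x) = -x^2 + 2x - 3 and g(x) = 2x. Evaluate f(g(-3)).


g(-3) = -6
f(-6) = (-1)*(-6)^2 + 2*(-6) - 3 = -51

-51


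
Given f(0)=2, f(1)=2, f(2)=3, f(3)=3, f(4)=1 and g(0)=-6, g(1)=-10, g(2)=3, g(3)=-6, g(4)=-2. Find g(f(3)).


f(3) = 3
g(3) = -6

-6


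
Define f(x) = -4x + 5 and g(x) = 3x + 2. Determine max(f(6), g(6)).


f(6) = -19
g(6) = 20
max = 20

20


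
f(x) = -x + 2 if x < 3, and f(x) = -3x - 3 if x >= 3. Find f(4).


-15


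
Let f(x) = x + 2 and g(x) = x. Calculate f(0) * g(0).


0


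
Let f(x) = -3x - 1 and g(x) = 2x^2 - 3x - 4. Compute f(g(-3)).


-70


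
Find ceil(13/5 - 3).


13/5 = 2.6
2.6 - 3 = -0.4
ceil(-0.4) = 0

0


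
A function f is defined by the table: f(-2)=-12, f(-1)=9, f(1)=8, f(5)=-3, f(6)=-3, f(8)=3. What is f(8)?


Reading from the table at x = 8

3


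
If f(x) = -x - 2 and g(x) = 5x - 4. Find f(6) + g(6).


f(6) = -8
g(6) = 26
Sum = 18

18


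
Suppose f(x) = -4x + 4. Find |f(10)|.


f(10) = -36
|-36| = 36

36


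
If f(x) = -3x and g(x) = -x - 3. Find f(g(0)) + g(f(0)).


f(g(0)) = 9
g(f(0)) = -3
Sum = 6

6


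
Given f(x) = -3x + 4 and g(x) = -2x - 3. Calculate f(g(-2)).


g(-2) = 1
f(1) = 1

1


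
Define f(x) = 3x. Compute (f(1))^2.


f(1) = 3
(3)^2 = 9

9


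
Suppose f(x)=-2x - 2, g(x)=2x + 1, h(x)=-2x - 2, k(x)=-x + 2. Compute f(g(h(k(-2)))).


k(-2) = 4
h(4) = -10
g(-10) = -19
f(-19) = 36

36


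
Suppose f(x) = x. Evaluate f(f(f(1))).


f(1) = 1
f(1) = 1
f(1) = 1

1


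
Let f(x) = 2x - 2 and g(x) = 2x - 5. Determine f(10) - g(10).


f(10) = 18
g(10) = 15
Difference = 3

3


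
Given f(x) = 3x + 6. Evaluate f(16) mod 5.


f(16) = 54
54 mod 5 = 4

4


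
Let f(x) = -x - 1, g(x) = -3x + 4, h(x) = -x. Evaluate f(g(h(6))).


h(6) = -6
g(-6) = 22
f(22) = -23

-23


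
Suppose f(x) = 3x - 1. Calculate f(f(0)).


f(0) = -1
f(-1) = -4

-4


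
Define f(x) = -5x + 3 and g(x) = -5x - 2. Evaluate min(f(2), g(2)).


f(2) = -7
g(2) = -12
min = -12

-12


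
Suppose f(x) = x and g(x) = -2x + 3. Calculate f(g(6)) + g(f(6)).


f(g(6)) = -9
g(f(6)) = -9
Sum = -18

-18


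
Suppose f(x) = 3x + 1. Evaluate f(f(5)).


f(5) = 16
f(16) = 49

49


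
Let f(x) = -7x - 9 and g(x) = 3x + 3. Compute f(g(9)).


-219


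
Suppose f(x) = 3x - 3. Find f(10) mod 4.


f(10) = 27
27 mod 4 = 3

3


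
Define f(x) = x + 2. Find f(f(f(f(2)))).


f(2) = 4
f(4) = 6
f(6) = 8
f(8) = 10

10


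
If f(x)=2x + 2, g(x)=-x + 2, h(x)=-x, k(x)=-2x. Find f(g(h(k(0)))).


k(0) = 0
h(0) = 0
g(0) = 2
f(2) = 6

6


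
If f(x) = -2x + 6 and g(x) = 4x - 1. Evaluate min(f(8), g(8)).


f(8) = -10
g(8) = 31
min = -10

-10


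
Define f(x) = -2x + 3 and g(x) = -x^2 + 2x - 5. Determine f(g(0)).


g(0) = -5
f(-5) = 13

13


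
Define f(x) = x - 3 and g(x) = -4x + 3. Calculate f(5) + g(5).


f(5) = 2
g(5) = -17
Sum = -15

-15


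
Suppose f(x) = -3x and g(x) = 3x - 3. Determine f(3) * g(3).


f(3) = -9
g(3) = 6
Product = -54

-54


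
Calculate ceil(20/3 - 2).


20/3 = 6.6667
6.6667 - 2 = 4.6667
ceil(4.6667) = 5

5


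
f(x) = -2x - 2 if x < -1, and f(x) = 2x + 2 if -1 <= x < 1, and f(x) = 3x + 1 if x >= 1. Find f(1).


1 satisfies x >= 1
f(1) = 4

4


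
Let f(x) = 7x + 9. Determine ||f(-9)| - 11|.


f(-9) = -54
|-54| = 54
|54 - 11| = 43

43


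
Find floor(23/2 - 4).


23/2 = 11.5
11.5 - 4 = 7.5
floor(7.5) = 7

7


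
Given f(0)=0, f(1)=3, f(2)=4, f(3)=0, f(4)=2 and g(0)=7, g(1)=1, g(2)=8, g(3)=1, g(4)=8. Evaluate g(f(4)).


f(4) = 2
g(2) = 8

8


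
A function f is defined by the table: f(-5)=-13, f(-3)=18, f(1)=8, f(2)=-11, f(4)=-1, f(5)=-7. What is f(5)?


Reading from the table at x = 5

-7


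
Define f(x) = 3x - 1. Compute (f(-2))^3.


f(-2) = -7
(-7)^3 = -343

-343


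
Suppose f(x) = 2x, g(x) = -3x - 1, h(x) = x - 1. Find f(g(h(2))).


h(2) = 1
g(1) = -4
f(-4) = -8

-8


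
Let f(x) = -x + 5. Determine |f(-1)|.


f(-1) = 6
|6| = 6

6


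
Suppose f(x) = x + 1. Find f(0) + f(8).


f(0) = 1
f(8) = 9
Sum = 10

10


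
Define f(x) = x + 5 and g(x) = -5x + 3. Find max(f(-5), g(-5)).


f(-5) = 0
g(-5) = 28
max = 28

28


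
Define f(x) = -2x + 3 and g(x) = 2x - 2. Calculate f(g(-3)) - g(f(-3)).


3


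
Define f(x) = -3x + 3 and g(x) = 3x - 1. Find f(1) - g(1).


f(1) = 0
g(1) = 2
Difference = -2

-2


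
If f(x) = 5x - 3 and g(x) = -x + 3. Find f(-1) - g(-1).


f(-1) = -8
g(-1) = 4
Difference = -12

-12


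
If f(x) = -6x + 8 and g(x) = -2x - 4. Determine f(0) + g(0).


f(0) = 8
g(0) = -4
Sum = 4

4


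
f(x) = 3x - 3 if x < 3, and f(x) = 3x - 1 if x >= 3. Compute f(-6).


-6 satisfies x < 3
f(-6) = -21

-21


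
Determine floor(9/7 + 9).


10


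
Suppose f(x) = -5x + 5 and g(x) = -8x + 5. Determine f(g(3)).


g(3) = -19
f(-19) = 100

100


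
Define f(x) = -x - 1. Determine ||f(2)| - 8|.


f(2) = -3
|-3| = 3
|3 - 8| = 5

5


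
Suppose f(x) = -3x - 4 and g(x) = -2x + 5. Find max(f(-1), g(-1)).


f(-1) = -1
g(-1) = 7
max = 7

7


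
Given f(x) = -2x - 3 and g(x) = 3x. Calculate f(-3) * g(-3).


f(-3) = 3
g(-3) = -9
Product = -27

-27


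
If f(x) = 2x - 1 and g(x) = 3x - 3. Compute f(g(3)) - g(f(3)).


f(g(3)) = 11
g(f(3)) = 12
Difference = -1

-1


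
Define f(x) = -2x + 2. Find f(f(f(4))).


f(4) = -6
f(-6) = 14
f(14) = -26

-26


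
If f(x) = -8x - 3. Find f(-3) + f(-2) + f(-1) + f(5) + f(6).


f(-3) = 21
f(-2) = 13
f(-1) = 5
f(5) = -43
f(6) = -51
Sum = -55

-55


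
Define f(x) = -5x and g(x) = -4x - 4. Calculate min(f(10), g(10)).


f(10) = -50
g(10) = -44
min = -50

-50


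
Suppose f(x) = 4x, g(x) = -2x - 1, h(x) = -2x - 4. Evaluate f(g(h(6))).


h(6) = -16
g(-16) = 31
f(31) = 124

124


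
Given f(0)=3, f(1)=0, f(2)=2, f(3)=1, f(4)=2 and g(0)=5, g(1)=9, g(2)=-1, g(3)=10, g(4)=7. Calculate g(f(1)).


f(1) = 0
g(0) = 5

5


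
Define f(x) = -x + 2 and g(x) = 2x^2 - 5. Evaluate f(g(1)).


g(1) = -3
f(-3) = 5

5


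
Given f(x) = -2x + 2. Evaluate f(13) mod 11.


f(13) = -24
-24 mod 11 = 9

9


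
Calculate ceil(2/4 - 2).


2/4 = 0.5
0.5 - 2 = -1.5
ceil(-1.5) = -1

-1


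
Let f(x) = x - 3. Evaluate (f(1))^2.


4


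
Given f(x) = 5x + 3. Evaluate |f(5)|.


f(5) = 28
|28| = 28

28


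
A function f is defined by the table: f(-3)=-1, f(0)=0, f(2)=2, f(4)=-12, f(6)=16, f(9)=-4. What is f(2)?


Reading from the table at x = 2

2


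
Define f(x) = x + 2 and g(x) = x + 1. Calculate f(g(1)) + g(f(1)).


f(g(1)) = 4
g(f(1)) = 4
Sum = 8

8


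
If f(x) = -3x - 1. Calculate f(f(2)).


f(2) = -7
f(-7) = 20

20


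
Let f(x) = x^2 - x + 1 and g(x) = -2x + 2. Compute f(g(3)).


g(3) = -4
f(-4) = 1*(-4)^2 - 1*(-4) + 1 = 21

21


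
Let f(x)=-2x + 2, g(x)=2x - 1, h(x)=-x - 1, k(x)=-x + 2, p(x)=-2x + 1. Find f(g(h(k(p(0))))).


p(0) = 1
k(1) = 1
h(1) = -2
g(-2) = -5
f(-5) = 12

12


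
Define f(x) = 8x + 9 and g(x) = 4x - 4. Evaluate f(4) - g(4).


f(4) = 41
g(4) = 12
Difference = 29

29


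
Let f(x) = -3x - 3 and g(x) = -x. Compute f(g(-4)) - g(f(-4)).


f(g(-4)) = -15
g(f(-4)) = -9
Difference = -6

-6


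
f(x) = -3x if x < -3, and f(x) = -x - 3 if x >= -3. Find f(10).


10 satisfies x >= -3
f(10) = -13

-13


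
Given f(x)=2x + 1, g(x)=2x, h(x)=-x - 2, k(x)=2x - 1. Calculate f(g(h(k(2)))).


k(2) = 3
h(3) = -5
g(-5) = -10
f(-10) = -19

-19


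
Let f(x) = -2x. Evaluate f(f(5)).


f(5) = -10
f(-10) = 20

20


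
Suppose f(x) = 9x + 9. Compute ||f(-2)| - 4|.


5


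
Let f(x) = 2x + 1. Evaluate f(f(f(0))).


f(0) = 1
f(1) = 3
f(3) = 7

7


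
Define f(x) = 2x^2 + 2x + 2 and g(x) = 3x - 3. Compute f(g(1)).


g(1) = 0
f(0) = 2*(0)^2 + 2*(0) + 2 = 2

2


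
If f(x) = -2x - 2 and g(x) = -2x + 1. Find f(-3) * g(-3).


f(-3) = 4
g(-3) = 7
Product = 28

28


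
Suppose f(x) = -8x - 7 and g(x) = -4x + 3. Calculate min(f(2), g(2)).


f(2) = -23
g(2) = -5
min = -23

-23


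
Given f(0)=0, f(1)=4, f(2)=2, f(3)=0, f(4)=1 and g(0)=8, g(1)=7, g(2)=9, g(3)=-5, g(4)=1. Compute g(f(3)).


f(3) = 0
g(0) = 8

8


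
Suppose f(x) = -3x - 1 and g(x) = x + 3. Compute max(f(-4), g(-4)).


f(-4) = 11
g(-4) = -1
max = 11

11


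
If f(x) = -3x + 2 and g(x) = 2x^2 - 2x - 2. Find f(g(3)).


g(3) = 10
f(10) = -28

-28


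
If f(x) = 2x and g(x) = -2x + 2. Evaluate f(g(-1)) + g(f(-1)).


f(g(-1)) = 8
g(f(-1)) = 6
Sum = 14

14


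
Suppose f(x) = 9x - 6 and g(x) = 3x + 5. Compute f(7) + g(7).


f(7) = 57
g(7) = 26
Sum = 83

83


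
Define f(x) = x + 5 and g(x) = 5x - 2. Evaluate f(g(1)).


8


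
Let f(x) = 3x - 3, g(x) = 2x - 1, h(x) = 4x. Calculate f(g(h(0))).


h(0) = 0
g(0) = -1
f(-1) = -6

-6


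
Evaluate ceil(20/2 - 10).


20/2 = 10
10 - 10 = 0
ceil(0) = 0

0


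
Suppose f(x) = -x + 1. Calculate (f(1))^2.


f(1) = 0
(0)^2 = 0

0


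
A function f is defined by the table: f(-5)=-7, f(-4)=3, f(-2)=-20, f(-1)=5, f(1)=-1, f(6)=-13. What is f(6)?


Reading from the table at x = 6

-13


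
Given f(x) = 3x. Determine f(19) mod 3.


f(19) = 57
57 mod 3 = 0

0


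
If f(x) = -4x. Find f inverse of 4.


Solve -4x = 4
x = (4) / (-4) = -1

-1


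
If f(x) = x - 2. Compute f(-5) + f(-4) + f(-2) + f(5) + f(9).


f(-5) = -7
f(-4) = -6
f(-2) = -4
f(5) = 3
f(9) = 7
Sum = -7

-7


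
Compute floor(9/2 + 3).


9/2 = 4.5
4.5 + 3 = 7.5
floor(7.5) = 7

7


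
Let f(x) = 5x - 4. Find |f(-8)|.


f(-8) = -44
|-44| = 44

44


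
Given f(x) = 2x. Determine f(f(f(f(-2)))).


f(-2) = -4
f(-4) = -8
f(-8) = -16
f(-16) = -32

-32


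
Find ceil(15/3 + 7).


15/3 = 5
5 + 7 = 12
ceil(12) = 12

12


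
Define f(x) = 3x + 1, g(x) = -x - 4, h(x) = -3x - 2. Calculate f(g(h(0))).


h(0) = -2
g(-2) = -2
f(-2) = -5

-5


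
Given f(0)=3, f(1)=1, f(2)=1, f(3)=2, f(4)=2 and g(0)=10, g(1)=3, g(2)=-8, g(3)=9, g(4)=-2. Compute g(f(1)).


f(1) = 1
g(1) = 3

3


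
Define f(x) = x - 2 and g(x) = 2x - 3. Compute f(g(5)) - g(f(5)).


f(g(5)) = 5
g(f(5)) = 3
Difference = 2

2


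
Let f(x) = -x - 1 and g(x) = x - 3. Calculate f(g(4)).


g(4) = 1
f(1) = -2

-2


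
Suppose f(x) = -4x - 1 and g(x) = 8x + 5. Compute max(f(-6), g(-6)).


f(-6) = 23
g(-6) = -43
max = 23

23


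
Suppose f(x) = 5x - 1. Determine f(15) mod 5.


f(15) = 74
74 mod 5 = 4

4


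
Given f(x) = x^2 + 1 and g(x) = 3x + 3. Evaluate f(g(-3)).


g(-3) = -6
f(-6) = 1*(-6)^2 + 1 = 37

37


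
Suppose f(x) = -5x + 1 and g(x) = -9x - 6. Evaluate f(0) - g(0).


f(0) = 1
g(0) = -6
Difference = 7

7


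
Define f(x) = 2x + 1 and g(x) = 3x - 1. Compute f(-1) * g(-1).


f(-1) = -1
g(-1) = -4
Product = 4

4


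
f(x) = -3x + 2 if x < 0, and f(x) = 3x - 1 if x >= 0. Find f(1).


1 satisfies x >= 0
f(1) = 2

2


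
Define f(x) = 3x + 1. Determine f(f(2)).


f(2) = 7
f(7) = 22

22


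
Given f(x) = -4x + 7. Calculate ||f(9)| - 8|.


f(9) = -29
|-29| = 29
|29 - 8| = 21

21


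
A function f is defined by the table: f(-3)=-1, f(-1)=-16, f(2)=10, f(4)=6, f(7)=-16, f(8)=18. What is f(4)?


6


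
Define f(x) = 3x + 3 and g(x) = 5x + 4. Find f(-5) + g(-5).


-33


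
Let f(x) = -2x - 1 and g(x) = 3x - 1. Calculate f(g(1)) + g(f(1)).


-15


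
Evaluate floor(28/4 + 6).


28/4 = 7
7 + 6 = 13
floor(13) = 13

13


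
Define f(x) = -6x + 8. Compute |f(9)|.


f(9) = -46
|-46| = 46

46


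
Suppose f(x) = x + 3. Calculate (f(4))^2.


49


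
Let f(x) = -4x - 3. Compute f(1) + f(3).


f(1) = -7
f(3) = -15
Sum = -22

-22


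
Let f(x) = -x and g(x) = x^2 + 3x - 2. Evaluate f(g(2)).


g(2) = 8
f(8) = -8

-8


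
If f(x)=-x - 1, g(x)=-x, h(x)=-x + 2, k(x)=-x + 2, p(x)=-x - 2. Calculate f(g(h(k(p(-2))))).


p(-2) = 0
k(0) = 2
h(2) = 0
g(0) = 0
f(0) = -1

-1


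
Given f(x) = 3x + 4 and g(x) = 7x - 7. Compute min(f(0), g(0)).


f(0) = 4
g(0) = -7
min = -7

-7


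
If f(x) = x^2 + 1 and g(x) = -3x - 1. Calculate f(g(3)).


g(3) = -10
f(-10) = 1*(-10)^2 + 1 = 101

101


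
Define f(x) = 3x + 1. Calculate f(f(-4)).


f(-4) = -11
f(-11) = -32

-32


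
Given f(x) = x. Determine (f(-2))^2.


4


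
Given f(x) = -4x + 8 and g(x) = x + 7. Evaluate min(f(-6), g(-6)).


f(-6) = 32
g(-6) = 1
min = 1

1


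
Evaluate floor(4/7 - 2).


4/7 = 0.5714
0.5714 - 2 = -1.4286
floor(-1.4286) = -2

-2


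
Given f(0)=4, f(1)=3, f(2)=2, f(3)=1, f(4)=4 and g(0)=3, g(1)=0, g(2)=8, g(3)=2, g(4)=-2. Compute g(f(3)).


f(3) = 1
g(1) = 0

0


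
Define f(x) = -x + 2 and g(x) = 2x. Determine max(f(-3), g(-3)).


f(-3) = 5
g(-3) = -6
max = 5

5


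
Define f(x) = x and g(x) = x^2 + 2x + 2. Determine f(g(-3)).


5


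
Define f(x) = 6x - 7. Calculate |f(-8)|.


f(-8) = -55
|-55| = 55

55


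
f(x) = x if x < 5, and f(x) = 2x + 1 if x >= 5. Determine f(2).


2 satisfies x < 5
f(2) = 2

2


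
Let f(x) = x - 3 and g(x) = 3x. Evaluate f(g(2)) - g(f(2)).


f(g(2)) = 3
g(f(2)) = -3
Difference = 6

6


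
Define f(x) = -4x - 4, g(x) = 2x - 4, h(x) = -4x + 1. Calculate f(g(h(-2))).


-60


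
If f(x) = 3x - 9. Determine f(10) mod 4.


f(10) = 21
21 mod 4 = 1

1
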